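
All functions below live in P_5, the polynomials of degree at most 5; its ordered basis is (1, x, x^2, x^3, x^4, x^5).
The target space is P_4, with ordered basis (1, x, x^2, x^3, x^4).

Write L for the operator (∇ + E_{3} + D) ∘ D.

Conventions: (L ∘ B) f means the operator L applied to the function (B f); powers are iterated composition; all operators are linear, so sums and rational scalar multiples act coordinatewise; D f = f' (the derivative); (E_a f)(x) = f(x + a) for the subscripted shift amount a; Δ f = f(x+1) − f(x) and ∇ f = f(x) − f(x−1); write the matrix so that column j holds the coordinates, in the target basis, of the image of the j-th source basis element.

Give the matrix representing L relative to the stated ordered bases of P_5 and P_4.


image of 1: 0
image of x: 1
image of x^2: 2x + 10
image of x^3: 3x^2 + 30x + 24
image of x^4: 4x^3 + 60x^2 + 96x + 112
image of x^5: 5x^4 + 100x^3 + 240x^2 + 560x + 400
each image's coordinates form column j of the matrix

the matrix is [[0, 1, 10, 24, 112, 400]; [0, 0, 2, 30, 96, 560]; [0, 0, 0, 3, 60, 240]; [0, 0, 0, 0, 4, 100]; [0, 0, 0, 0, 0, 5]] (rows listed top to bottom)


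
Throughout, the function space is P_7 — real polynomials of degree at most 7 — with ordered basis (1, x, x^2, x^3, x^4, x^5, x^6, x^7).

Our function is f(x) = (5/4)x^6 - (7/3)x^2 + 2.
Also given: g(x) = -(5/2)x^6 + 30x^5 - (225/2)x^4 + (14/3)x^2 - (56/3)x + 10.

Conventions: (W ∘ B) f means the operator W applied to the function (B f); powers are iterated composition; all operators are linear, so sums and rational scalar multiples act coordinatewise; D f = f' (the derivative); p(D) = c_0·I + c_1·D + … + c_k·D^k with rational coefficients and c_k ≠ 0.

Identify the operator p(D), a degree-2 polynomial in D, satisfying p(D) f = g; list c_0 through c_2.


D^0 f = (5/4)x^6 - (7/3)x^2 + 2
D^1 f = (15/2)x^5 - (14/3)x
D^2 f = (75/2)x^4 - 14/3
matching coefficients of g against c_0 f + c_1 Df + … from the top degree down determines the c_i
solution: c_0 = -2, c_1 = 4, c_2 = -3

c_0 = -2, c_1 = 4, c_2 = -3


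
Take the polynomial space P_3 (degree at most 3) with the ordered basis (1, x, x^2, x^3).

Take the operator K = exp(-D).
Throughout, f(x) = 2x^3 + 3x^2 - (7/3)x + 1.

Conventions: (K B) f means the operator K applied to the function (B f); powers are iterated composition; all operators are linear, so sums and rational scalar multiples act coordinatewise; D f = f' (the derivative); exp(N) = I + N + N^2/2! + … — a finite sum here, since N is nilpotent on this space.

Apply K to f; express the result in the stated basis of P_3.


g(x) = 2x^3 - 3x^2 - (7/3)x + 13/3

order-1 term: -6x^2 - 6x + 7/3
order-2 term: 6x + 3
order-3 term: -2
the series for exp(-D) f terminates at order 3
exp(-D) f = 2x^3 - 3x^2 - (7/3)x + 13/3


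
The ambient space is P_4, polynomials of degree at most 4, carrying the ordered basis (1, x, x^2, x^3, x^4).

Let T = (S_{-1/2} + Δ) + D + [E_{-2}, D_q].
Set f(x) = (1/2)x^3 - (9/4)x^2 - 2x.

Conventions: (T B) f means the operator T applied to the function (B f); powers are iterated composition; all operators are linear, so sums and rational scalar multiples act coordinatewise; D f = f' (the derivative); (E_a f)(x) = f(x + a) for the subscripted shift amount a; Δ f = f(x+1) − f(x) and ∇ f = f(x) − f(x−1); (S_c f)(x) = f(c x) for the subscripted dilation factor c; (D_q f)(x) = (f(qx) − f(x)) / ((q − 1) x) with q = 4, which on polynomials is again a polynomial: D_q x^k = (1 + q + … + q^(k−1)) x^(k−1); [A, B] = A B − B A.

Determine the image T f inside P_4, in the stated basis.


g(x) = -(1/16)x^3 + (39/16)x^2 - (67/2)x + 175/4

S_{-1/2} f = -(1/16)x^3 - (9/16)x^2 + x
Δ f = (3/2)x^2 - 3x - 15/4
(S_{-1/2} + Δ) f = -(1/16)x^3 + (15/16)x^2 - 2x - 15/4
D f = (3/2)x^2 - (9/2)x - 2
D_q f = (21/2)x^2 - (45/4)x - 2
E_{-2} D_q f = (21/2)x^2 - (213/4)x + 125/2
E_{-2} f = (1/2)x^3 - (21/4)x^2 + 13x - 9
D_q E_{-2} f = (21/2)x^2 - (105/4)x + 13
[E_{-2}, D_q] f = -27x + 99/2
((S_{-1/2} + Δ) + D + [E_{-2}, D_q]) f = -(1/16)x^3 + (39/16)x^2 - (67/2)x + 175/4


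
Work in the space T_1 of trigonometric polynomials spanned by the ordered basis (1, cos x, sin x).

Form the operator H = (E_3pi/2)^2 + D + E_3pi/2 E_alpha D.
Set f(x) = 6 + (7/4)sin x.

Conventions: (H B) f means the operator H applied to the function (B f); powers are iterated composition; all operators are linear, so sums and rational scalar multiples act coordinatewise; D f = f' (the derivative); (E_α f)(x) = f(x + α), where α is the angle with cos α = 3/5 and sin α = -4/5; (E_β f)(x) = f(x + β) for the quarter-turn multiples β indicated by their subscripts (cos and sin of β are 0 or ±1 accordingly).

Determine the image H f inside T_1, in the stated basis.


the image equals g(x) = 6 + (7/20)cos x - (7/10)sin x

E_3pi/2 f = 6 - (7/4)cos x
E_3pi/2 E_3pi/2 f = 6 - (7/4)sin x
D f = (7/4)cos x
D f = (7/4)cos x
E_alpha D f = (21/20)cos x + (7/5)sin x
E_3pi/2 E_alpha D f = -(7/5)cos x + (21/20)sin x
((E_3pi/2)^2 + D + E_3pi/2 E_alpha D) f = 6 + (7/20)cos x - (7/10)sin x


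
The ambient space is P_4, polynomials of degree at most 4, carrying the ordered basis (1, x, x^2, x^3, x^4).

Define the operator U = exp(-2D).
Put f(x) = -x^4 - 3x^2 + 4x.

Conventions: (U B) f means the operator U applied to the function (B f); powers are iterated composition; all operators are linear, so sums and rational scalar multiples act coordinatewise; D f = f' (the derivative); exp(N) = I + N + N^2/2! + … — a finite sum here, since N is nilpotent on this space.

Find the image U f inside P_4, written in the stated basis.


order-1 term: 8x^3 + 12x - 8
order-2 term: -24x^2 - 12
order-3 term: 32x
order-4 term: -16
the series for exp(-2D) f terminates at order 4
exp(-2D) f = -x^4 + 8x^3 - 27x^2 + 48x - 36

the result is g(x) = -x^4 + 8x^3 - 27x^2 + 48x - 36


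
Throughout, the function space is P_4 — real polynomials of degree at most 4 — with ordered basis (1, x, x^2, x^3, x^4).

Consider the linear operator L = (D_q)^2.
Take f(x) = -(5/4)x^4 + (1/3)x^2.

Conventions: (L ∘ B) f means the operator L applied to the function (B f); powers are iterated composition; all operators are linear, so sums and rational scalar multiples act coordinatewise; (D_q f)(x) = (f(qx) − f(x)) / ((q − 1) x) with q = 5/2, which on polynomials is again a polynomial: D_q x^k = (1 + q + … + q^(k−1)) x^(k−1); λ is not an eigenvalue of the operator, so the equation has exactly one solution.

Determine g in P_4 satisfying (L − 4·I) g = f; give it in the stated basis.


write g with unknown coordinates in the stated basis and equate coefficients in (L − 4·I) g = f
solving from the highest basis element down gives g = (5/16)x^4 + (118243/6144)x^2 + 827701/49152
check: L g = (39585/512)x^2 + 827701/12288
so L g − 4·g = -(5/4)x^4 + (1/3)x^2 = f ✓

the image equals g(x) = (5/16)x^4 + (118243/6144)x^2 + 827701/49152


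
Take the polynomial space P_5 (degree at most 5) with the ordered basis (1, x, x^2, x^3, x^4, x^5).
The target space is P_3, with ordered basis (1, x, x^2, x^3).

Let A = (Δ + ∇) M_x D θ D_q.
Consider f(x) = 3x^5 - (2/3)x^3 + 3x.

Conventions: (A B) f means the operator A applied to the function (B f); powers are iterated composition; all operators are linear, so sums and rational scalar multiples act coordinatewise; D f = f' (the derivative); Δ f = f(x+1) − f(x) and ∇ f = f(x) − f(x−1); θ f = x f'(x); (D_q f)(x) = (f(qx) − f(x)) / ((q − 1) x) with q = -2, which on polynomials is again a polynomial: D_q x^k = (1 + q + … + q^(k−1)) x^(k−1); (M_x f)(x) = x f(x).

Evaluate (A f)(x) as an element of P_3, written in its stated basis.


D_q f = 33x^4 - 2x^2 + 3
θ D_q f = 132x^4 - 4x^2
D θ D_q f = 528x^3 - 8x
M_x (D θ) D_q f = 528x^4 - 8x^2
Δ M_x (D θ) D_q f = 2112x^3 + 3168x^2 + 2096x + 520
∇ M_x (D θ) D_q f = 2112x^3 - 3168x^2 + 2096x - 520
(Δ + ∇) M_x (D θ) D_q f = 4224x^3 + 4192x

the image equals g(x) = 4224x^3 + 4192x


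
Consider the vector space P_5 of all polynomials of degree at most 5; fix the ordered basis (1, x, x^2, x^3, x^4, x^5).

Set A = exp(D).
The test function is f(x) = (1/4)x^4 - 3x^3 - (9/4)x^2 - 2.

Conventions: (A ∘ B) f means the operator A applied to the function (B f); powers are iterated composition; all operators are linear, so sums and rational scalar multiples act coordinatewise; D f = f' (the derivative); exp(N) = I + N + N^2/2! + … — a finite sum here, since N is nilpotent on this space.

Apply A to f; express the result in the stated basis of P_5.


the result is g(x) = (1/4)x^4 - 2x^3 - (39/4)x^2 - (25/2)x - 7

order-1 term: x^3 - 9x^2 - (9/2)x
order-2 term: (3/2)x^2 - 9x - 9/4
order-3 term: x - 3
order-4 term: 1/4
the series for exp(D) f terminates at order 4
exp(D) f = (1/4)x^4 - 2x^3 - (39/4)x^2 - (25/2)x - 7


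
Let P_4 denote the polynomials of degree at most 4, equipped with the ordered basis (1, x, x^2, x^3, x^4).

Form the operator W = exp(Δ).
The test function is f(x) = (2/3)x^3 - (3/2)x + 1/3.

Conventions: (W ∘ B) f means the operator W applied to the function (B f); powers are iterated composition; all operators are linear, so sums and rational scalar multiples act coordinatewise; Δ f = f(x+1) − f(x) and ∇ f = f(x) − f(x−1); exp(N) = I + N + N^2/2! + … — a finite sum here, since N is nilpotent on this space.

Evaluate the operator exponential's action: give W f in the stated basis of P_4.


order-1 term: 2x^2 + 2x - 5/6
order-2 term: 2x + 2
order-3 term: 2/3
the series for exp(Δ) f terminates at order 3
exp(Δ) f = (2/3)x^3 + 2x^2 + (5/2)x + 13/6

the image equals g(x) = (2/3)x^3 + 2x^2 + (5/2)x + 13/6


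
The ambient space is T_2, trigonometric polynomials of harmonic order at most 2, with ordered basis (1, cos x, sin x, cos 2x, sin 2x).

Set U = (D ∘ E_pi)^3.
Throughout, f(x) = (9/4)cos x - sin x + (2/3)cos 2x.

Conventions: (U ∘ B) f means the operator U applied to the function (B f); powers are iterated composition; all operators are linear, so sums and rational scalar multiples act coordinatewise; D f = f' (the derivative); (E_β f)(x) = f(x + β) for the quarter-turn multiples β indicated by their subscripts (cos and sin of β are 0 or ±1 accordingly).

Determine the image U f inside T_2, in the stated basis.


the image equals g(x) = -cos x - (9/4)sin x + (16/3)sin 2x

E_pi f = -(9/4)cos x + sin x + (2/3)cos 2x
D E_pi f = cos x + (9/4)sin x - (4/3)sin 2x
E_pi (D ∘ E_pi) f = -cos x - (9/4)sin x - (4/3)sin 2x
D E_pi (D ∘ E_pi) f = -(9/4)cos x + sin x - (8/3)cos 2x
E_pi (D ∘ E_pi) (D ∘ E_pi) f = (9/4)cos x - sin x - (8/3)cos 2x
D E_pi (D ∘ E_pi) (D ∘ E_pi) f = -cos x - (9/4)sin x + (16/3)sin 2x


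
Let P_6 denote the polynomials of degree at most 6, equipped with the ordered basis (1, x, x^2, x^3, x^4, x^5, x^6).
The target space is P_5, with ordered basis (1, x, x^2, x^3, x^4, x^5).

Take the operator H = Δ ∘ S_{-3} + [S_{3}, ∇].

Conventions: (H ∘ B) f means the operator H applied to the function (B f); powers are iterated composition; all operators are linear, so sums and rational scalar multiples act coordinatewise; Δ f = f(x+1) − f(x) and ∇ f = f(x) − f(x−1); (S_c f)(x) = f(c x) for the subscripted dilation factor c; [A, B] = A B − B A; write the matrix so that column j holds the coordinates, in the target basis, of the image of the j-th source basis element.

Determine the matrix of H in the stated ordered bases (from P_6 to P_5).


the matrix is [[0, -5, 17, -53, 161, -485, 1457]; [0, 0, 6, -9, 12, -15, 18]; [0, 0, 0, -135, 918, -4770, 21735]; [0, 0, 0, 0, 108, -270, 540]; [0, 0, 0, 0, 0, -2025, 20655]; [0, 0, 0, 0, 0, 0, 1458]] (rows listed top to bottom)

image of 1: 0
image of x: -5
image of x^2: 6x + 17
image of x^3: -135x^2 - 9x - 53
image of x^4: 108x^3 + 918x^2 + 12x + 161
image of x^5: -2025x^4 - 270x^3 - 4770x^2 - 15x - 485
image of x^6: 1458x^5 + 20655x^4 + 540x^3 + 21735x^2 + 18x + 1457
each image's coordinates form column j of the matrix


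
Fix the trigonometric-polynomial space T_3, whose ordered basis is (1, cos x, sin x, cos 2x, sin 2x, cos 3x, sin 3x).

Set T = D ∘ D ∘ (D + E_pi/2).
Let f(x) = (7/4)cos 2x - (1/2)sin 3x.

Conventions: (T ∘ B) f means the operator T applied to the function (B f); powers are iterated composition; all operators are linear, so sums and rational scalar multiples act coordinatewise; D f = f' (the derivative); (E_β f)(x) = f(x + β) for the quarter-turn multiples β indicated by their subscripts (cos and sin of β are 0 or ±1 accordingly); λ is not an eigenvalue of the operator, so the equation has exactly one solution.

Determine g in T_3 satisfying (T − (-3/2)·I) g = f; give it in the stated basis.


write g with unknown coordinates in the stated basis and equate coefficients in (T − (-3/2)·I) g = f
solving from the highest basis element down gives g = (77/754)cos 2x - (56/377)sin 2x - (4/145)cos 3x - (1/435)sin 3x
check: T g = (602/377)cos 2x + (84/377)sin 2x + (6/145)cos 3x - (72/145)sin 3x
so T g − (-3/2)·g = (7/4)cos 2x - (1/2)sin 3x = f ✓

g(x) = (77/754)cos 2x - (56/377)sin 2x - (4/145)cos 3x - (1/435)sin 3x


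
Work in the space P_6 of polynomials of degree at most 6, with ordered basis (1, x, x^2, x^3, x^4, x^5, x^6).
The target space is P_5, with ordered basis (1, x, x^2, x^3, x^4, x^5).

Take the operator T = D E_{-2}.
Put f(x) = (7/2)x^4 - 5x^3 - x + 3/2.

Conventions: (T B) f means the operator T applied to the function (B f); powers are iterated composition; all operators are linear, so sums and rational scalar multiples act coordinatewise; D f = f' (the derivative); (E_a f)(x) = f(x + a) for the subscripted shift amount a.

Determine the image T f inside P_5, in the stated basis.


E_{-2} f = (7/2)x^4 - 33x^3 + 114x^2 - 173x + 199/2
D E_{-2} f = 14x^3 - 99x^2 + 228x - 173

the image equals g(x) = 14x^3 - 99x^2 + 228x - 173


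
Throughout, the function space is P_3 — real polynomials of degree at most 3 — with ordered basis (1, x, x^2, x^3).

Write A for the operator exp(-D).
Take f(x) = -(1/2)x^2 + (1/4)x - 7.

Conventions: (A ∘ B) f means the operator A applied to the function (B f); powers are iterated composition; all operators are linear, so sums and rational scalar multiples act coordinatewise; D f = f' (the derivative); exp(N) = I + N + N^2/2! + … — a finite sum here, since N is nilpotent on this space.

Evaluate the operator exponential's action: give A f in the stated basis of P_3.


order-1 term: x - 1/4
order-2 term: -1/2
the series for exp(-D) f terminates at order 2
exp(-D) f = -(1/2)x^2 + (5/4)x - 31/4

the image equals g(x) = -(1/2)x^2 + (5/4)x - 31/4


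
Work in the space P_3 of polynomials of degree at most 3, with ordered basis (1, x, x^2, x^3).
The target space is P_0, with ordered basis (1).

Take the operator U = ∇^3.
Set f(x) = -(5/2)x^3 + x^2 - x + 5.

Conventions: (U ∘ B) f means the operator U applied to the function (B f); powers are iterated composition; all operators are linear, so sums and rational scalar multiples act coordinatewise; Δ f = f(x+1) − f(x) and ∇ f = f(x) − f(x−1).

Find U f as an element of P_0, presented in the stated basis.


g(x) = -15

∇ f = -(15/2)x^2 + (19/2)x - 9/2
∇ ∇ f = -15x + 17
∇ ∇ ∇ f = -15


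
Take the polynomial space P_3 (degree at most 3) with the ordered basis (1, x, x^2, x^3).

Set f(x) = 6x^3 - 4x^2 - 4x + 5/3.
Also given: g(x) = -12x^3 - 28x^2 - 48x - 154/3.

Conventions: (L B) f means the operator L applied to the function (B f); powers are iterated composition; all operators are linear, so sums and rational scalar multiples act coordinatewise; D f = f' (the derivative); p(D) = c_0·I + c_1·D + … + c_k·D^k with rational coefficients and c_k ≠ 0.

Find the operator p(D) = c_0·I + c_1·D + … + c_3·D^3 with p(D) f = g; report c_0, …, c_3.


D^0 f = 6x^3 - 4x^2 - 4x + 5/3
D^1 f = 18x^2 - 8x - 4
D^2 f = 36x - 8
D^3 f = 36
matching coefficients of g against c_0 f + c_1 Df + … from the top degree down determines the c_i
solution: c_0 = -2, c_1 = -2, c_2 = -2, c_3 = -2

c_0 = -2, c_1 = -2, c_2 = -2, c_3 = -2


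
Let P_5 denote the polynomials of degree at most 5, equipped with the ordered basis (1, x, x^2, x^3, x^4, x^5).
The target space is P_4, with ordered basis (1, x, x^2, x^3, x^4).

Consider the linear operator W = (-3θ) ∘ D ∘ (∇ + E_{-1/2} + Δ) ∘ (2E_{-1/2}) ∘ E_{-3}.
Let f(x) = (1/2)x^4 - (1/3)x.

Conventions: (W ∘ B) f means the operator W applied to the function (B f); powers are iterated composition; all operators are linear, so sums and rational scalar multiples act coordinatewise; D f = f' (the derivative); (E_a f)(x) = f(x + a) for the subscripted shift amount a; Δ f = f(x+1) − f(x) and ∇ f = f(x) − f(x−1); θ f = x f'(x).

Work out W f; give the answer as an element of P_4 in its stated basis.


the result is g(x) = -36x^3 + 144x^2 - 72x

E_{-3} f = (1/2)x^4 - 6x^3 + 27x^2 - (163/3)x + 83/2
E_{-1/2} E_{-3} f = (1/2)x^4 - 7x^3 + (147/4)x^2 - (1033/12)x + 7315/96
(2E_{-1/2}) E_{-3} f = x^4 - 14x^3 + (147/2)x^2 - (1033/6)x + 7315/48
∇ (2E_{-1/2}) E_{-3} f = 4x^3 - 48x^2 + 193x - 782/3
E_{-1/2} (2E_{-1/2}) E_{-3} f = x^4 - 16x^3 + 96x^2 - (770/3)x + 776/3
Δ (2E_{-1/2}) E_{-3} f = 4x^3 - 36x^2 + 109x - 335/3
(∇ + E_{-1/2} + Δ) (2E_{-1/2}) E_{-3} f = x^4 - 8x^3 + 12x^2 + (136/3)x - 341/3
D (∇ + E_{-1/2} + Δ) (2E_{-1/2}) E_{-3} f = 4x^3 - 24x^2 + 24x + 136/3
θ (D ∘ (∇ + E_{-1/2} + Δ) ∘ (2E_{-1/2})) E_{-3} f = 12x^3 - 48x^2 + 24x
(-3θ) (D ∘ (∇ + E_{-1/2} + Δ) ∘ (2E_{-1/2})) E_{-3} f = -36x^3 + 144x^2 - 72x


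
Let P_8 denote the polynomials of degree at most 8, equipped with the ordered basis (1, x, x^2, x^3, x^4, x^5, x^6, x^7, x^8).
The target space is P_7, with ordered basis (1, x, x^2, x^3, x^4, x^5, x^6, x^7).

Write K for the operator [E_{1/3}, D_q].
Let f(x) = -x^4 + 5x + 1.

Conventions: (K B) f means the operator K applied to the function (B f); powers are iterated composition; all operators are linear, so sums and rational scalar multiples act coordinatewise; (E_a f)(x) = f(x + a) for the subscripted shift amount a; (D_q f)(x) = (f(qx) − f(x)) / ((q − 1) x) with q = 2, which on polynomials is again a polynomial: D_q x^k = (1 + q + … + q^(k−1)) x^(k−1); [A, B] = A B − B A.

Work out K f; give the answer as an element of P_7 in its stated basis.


D_q f = -15x^3 + 5
E_{1/3} D_q f = -15x^3 - 15x^2 - 5x + 40/9
E_{1/3} f = -x^4 - (4/3)x^3 - (2/3)x^2 + (131/27)x + 215/81
D_q E_{1/3} f = -15x^3 - (28/3)x^2 - 2x + 131/27
[E_{1/3}, D_q] f = -(17/3)x^2 - 3x - 11/27

the image equals g(x) = -(17/3)x^2 - 3x - 11/27


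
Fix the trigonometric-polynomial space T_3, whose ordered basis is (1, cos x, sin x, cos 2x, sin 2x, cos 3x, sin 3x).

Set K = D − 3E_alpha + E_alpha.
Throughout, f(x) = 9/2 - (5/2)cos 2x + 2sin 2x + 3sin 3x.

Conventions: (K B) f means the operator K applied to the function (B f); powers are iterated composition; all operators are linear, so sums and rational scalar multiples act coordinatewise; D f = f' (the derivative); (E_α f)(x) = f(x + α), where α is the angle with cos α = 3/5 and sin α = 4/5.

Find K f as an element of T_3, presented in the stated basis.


D f = 4cos 2x + 5sin 2x + 9cos 3x
E_alpha f = 9/2 + (131/50)cos 2x + (46/25)sin 2x + (132/125)cos 3x - (351/125)sin 3x
(-3E_alpha) f = -27/2 - (393/50)cos 2x - (138/25)sin 2x - (396/125)cos 3x + (1053/125)sin 3x
E_alpha f = 9/2 + (131/50)cos 2x + (46/25)sin 2x + (132/125)cos 3x - (351/125)sin 3x
(D − 3E_alpha + E_alpha) f = -9 - (31/25)cos 2x + (33/25)sin 2x + (861/125)cos 3x + (702/125)sin 3x

g(x) = -9 - (31/25)cos 2x + (33/25)sin 2x + (861/125)cos 3x + (702/125)sin 3x


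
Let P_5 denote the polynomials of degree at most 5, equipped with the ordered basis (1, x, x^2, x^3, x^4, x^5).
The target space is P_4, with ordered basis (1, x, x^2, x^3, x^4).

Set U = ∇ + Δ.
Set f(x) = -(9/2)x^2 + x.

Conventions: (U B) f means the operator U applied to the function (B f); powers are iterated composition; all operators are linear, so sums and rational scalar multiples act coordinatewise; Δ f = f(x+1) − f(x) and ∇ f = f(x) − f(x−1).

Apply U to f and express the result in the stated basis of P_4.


∇ f = -9x + 11/2
Δ f = -9x - 7/2
(∇ + Δ) f = -18x + 2

g(x) = -18x + 2


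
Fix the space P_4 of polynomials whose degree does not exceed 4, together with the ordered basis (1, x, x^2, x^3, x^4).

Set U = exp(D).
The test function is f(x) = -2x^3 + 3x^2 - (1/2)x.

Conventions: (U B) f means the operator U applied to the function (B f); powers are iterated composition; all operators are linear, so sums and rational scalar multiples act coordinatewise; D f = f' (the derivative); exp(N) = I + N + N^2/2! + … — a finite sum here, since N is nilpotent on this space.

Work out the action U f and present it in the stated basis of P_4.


order-1 term: -6x^2 + 6x - 1/2
order-2 term: -6x + 3
order-3 term: -2
the series for exp(D) f terminates at order 3
exp(D) f = -2x^3 - 3x^2 - (1/2)x + 1/2

the result is g(x) = -2x^3 - 3x^2 - (1/2)x + 1/2


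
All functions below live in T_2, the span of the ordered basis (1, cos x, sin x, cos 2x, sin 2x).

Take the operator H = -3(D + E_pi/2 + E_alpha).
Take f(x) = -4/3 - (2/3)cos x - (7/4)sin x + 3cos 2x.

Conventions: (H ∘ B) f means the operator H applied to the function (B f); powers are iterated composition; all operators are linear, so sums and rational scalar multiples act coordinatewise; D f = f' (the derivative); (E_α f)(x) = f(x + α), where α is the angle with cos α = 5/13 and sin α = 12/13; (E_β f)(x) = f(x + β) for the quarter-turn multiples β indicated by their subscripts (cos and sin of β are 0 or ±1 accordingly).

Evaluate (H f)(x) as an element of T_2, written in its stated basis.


g(x) = 8 + (419/26)cos x - (199/52)sin x + (2592/169)cos 2x + (4122/169)sin 2x

D f = -(7/4)cos x + (2/3)sin x - 6sin 2x
E_pi/2 f = -4/3 - (7/4)cos x + (2/3)sin x - 3cos 2x
E_alpha f = -4/3 - (73/39)cos x - (3/52)sin x - (357/169)cos 2x - (360/169)sin 2x
(D + E_pi/2 + E_alpha) f = -8/3 - (419/78)cos x + (199/156)sin x - (864/169)cos 2x - (1374/169)sin 2x
(-3(D + E_pi/2 + E_alpha)) f = 8 + (419/26)cos x - (199/52)sin x + (2592/169)cos 2x + (4122/169)sin 2x


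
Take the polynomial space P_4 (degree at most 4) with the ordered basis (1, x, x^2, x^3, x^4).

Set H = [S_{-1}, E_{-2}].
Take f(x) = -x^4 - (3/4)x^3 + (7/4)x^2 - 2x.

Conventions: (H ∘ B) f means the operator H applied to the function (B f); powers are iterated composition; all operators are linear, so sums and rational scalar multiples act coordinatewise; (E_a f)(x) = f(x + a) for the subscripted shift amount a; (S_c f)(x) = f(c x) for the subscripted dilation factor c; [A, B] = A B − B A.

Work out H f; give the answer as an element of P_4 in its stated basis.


g(x) = -16x^3 + 9x^2 - 50x + 20

E_{-2} f = -x^4 + (29/4)x^3 - (71/4)x^2 + 14x + 1
S_{-1} E_{-2} f = -x^4 - (29/4)x^3 - (71/4)x^2 - 14x + 1
S_{-1} f = -x^4 + (3/4)x^3 + (7/4)x^2 + 2x
E_{-2} S_{-1} f = -x^4 + (35/4)x^3 - (107/4)x^2 + 36x - 19
[S_{-1}, E_{-2}] f = -16x^3 + 9x^2 - 50x + 20


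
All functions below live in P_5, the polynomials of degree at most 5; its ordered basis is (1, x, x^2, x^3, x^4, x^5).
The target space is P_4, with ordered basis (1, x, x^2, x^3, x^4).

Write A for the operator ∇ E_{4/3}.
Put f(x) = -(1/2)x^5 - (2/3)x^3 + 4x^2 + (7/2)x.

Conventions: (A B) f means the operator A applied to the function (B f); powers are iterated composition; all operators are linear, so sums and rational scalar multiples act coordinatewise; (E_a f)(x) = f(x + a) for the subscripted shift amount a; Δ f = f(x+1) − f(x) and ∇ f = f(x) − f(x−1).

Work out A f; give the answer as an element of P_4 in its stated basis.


E_{4/3} f = -(1/2)x^5 - (10/3)x^4 - (86/9)x^3 - (284/27)x^2 + (439/162)x + 1966/243
∇ E_{4/3} f = -(5/2)x^4 - (25/3)x^3 - (41/3)x^2 - (173/54)x + 527/81

the result is g(x) = -(5/2)x^4 - (25/3)x^3 - (41/3)x^2 - (173/54)x + 527/81


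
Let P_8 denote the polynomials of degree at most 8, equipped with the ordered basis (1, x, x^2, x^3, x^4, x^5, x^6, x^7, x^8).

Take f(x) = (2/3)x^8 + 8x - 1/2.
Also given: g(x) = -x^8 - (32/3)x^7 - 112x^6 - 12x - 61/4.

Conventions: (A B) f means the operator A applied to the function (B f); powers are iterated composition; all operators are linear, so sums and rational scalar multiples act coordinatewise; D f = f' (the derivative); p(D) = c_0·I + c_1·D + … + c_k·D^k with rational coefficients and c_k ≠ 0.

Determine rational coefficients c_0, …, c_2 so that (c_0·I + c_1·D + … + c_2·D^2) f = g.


D^0 f = (2/3)x^8 + 8x - 1/2
D^1 f = (16/3)x^7 + 8
D^2 f = (112/3)x^6
matching coefficients of g against c_0 f + c_1 Df + … from the top degree down determines the c_i
solution: c_0 = -3/2, c_1 = -2, c_2 = -3

c_0 = -3/2, c_1 = -2, c_2 = -3


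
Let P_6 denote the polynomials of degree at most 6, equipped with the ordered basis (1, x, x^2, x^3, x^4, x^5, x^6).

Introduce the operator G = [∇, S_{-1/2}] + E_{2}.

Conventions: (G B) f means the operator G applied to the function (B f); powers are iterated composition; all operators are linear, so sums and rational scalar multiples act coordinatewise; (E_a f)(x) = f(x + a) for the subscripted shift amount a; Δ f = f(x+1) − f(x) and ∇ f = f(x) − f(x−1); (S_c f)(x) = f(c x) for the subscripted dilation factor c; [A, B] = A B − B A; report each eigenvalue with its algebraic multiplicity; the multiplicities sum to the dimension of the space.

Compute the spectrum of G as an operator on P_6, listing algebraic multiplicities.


λ = 1 (multiplicity 7)

image of 1: 1
image of x: x + 1/2
image of x^2: x^2 + (11/2)x + 19/4
image of x^3: x^3 + (39/8)x^2 + (87/8)x + 55/8
image of x^4: x^4 + (35/4)x^3 + (201/8)x^2 + (137/4)x + 271/16
image of x^5: x^5 + (305/32)x^4 + (625/16)x^3 + (1235/16)x^2 + (2485/32)x + 991/32
image of x^6: x^6 + (393/32)x^5 + (3885/64)x^4 + (2605/16)x^3 + (15585/64)x^2 + (6243/32)x + 4159/64
the matrix is upper triangular; its diagonal is (1, 1, 1, 1, 1, 1, 1)
for a triangular matrix the eigenvalues are the diagonal entries, with algebraic multiplicity their repetition count


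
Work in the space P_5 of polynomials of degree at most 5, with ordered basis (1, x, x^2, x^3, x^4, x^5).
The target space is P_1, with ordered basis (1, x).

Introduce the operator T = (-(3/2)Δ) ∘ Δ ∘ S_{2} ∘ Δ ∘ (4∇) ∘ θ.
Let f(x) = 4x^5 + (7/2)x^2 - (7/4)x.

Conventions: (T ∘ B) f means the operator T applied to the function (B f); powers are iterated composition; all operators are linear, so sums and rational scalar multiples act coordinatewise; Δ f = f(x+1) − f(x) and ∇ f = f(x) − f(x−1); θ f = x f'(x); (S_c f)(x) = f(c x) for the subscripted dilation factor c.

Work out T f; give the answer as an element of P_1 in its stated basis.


θ f = 20x^5 + 7x^2 - (7/4)x
∇ θ f = 100x^4 - 200x^3 + 200x^2 - 86x + 45/4
(4∇) θ f = 400x^4 - 800x^3 + 800x^2 - 344x + 45
Δ (4∇) θ f = 1600x^3 + 800x + 56
S_{2} Δ (4∇) θ f = 12800x^3 + 1600x + 56
Δ (S_{2} ∘ Δ ∘ (4∇) ∘ θ) f = 38400x^2 + 38400x + 14400
Δ Δ (S_{2} ∘ Δ ∘ (4∇) ∘ θ) f = 76800x + 76800
(-(3/2)Δ) Δ (S_{2} ∘ Δ ∘ (4∇) ∘ θ) f = -115200x - 115200

the result is g(x) = -115200x - 115200


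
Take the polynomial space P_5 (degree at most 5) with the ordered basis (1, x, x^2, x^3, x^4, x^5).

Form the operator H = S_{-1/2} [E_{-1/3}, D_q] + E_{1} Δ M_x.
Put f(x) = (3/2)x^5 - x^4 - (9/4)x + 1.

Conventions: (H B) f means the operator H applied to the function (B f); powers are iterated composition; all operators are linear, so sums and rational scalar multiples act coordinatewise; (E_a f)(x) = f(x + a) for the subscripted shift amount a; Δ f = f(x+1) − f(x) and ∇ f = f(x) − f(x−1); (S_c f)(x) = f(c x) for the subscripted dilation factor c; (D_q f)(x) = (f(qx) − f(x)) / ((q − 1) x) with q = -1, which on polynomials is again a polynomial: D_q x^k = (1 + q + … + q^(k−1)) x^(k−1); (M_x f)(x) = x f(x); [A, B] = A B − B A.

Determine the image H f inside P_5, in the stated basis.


D_q f = (3/2)x^4 - 9/4
E_{-1/3} D_q f = (3/2)x^4 - 2x^3 + x^2 - (2/9)x - 241/108
E_{-1/3} f = (3/2)x^5 - (7/2)x^4 + 3x^3 - (11/9)x^2 - (217/108)x + 187/108
D_q E_{-1/3} f = (3/2)x^4 + 3x^2 - 217/108
[E_{-1/3}, D_q] f = -2x^3 - 2x^2 - (2/9)x - 2/9
S_{-1/2} [E_{-1/3}, D_q] f = (1/4)x^3 - (1/2)x^2 + (1/9)x - 2/9
M_x f = (3/2)x^6 - x^5 - (9/4)x^2 + x
Δ M_x f = 9x^5 + (35/2)x^4 + 20x^3 + (25/2)x^2 - (1/2)x - 3/4
E_{1} Δ M_x f = 9x^5 + (125/2)x^4 + 180x^3 + (535/2)x^2 + (399/2)x + 231/4
(S_{-1/2} [E_{-1/3}, D_q] + E_{1} Δ M_x) f = 9x^5 + (125/2)x^4 + (721/4)x^3 + 267x^2 + (3593/18)x + 2071/36

the result is g(x) = 9x^5 + (125/2)x^4 + (721/4)x^3 + 267x^2 + (3593/18)x + 2071/36


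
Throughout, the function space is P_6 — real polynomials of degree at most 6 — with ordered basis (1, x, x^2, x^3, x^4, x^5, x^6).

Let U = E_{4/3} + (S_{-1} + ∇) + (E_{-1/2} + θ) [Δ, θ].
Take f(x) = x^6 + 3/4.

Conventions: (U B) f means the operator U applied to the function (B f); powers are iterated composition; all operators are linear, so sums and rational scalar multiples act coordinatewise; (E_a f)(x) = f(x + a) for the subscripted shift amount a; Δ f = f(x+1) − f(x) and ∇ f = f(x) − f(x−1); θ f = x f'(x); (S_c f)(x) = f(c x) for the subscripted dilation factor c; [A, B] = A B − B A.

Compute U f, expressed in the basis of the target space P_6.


E_{4/3} f = x^6 + 8x^5 + (80/3)x^4 + (1280/27)x^3 + (1280/27)x^2 + (2048/81)x + 18571/2916
S_{-1} f = x^6 + 3/4
∇ f = 6x^5 - 15x^4 + 20x^3 - 15x^2 + 6x - 1
(S_{-1} + ∇) f = x^6 + 6x^5 - 15x^4 + 20x^3 - 15x^2 + 6x - 1/4
θ f = 6x^6
Δ θ f = 36x^5 + 90x^4 + 120x^3 + 90x^2 + 36x + 6
Δ f = 6x^5 + 15x^4 + 20x^3 + 15x^2 + 6x + 1
θ Δ f = 30x^5 + 60x^4 + 60x^3 + 30x^2 + 6x
[Δ, θ] f = 6x^5 + 30x^4 + 60x^3 + 60x^2 + 30x + 6
E_{-1/2} [Δ, θ] f = 6x^5 + 15x^4 + 15x^3 + (15/2)x^2 + (15/8)x + 3/16
θ [Δ, θ] f = 30x^5 + 120x^4 + 180x^3 + 120x^2 + 30x
(E_{-1/2} + θ) [Δ, θ] f = 36x^5 + 135x^4 + 195x^3 + (255/2)x^2 + (255/8)x + 3/16
(E_{4/3} + (S_{-1} + ∇) + (E_{-1/2} + θ) [Δ, θ]) f = 2x^6 + 50x^5 + (440/3)x^4 + (7085/27)x^3 + (8635/54)x^2 + (40927/648)x + 73555/11664

the result is g(x) = 2x^6 + 50x^5 + (440/3)x^4 + (7085/27)x^3 + (8635/54)x^2 + (40927/648)x + 73555/11664


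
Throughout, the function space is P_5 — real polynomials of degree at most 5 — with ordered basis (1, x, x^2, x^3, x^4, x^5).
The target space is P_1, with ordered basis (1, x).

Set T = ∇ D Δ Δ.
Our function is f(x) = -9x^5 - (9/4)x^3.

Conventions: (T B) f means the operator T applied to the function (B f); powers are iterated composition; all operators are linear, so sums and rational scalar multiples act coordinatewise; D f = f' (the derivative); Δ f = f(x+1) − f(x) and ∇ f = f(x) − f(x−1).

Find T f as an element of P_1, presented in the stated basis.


Δ f = -45x^4 - 90x^3 - (387/4)x^2 - (207/4)x - 45/4
Δ Δ f = -180x^3 - 540x^2 - (1287/2)x - 567/2
D Δ Δ f = -540x^2 - 1080x - 1287/2
∇ (D Δ Δ) f = -1080x - 540

the image equals g(x) = -1080x - 540


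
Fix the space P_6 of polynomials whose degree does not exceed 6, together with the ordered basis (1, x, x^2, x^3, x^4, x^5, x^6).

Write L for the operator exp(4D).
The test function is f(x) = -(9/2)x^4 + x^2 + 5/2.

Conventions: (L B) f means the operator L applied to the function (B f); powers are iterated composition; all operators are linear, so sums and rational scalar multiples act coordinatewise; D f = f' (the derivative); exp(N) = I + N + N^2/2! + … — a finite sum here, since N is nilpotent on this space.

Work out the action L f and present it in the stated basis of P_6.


the image equals g(x) = -(9/2)x^4 - 72x^3 - 431x^2 - 1144x - 2267/2

order-1 term: -72x^3 + 8x
order-2 term: -432x^2 + 16
order-3 term: -1152x
order-4 term: -1152
the series for exp(4D) f terminates at order 4
exp(4D) f = -(9/2)x^4 - 72x^3 - 431x^2 - 1144x - 2267/2


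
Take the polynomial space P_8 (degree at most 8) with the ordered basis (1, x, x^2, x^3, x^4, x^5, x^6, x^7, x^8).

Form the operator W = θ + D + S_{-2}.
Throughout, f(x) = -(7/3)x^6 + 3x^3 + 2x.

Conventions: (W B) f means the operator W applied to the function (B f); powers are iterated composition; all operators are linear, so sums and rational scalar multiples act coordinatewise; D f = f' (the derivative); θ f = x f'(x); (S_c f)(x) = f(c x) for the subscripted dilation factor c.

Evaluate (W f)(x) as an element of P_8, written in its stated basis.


the result is g(x) = -(490/3)x^6 - 14x^5 - 15x^3 + 9x^2 - 2x + 2

θ f = -14x^6 + 9x^3 + 2x
D f = -14x^5 + 9x^2 + 2
S_{-2} f = -(448/3)x^6 - 24x^3 - 4x
(θ + D + S_{-2}) f = -(490/3)x^6 - 14x^5 - 15x^3 + 9x^2 - 2x + 2


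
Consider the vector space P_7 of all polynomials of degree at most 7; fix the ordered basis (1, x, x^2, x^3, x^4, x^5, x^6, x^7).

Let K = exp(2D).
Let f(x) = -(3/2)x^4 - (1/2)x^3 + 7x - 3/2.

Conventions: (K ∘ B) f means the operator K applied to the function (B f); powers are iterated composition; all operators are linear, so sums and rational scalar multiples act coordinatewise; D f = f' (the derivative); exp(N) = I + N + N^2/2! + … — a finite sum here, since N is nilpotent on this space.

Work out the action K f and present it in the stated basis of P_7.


g(x) = -(3/2)x^4 - (25/2)x^3 - 39x^2 - 47x - 31/2

order-1 term: -12x^3 - 3x^2 + 14
order-2 term: -36x^2 - 6x
order-3 term: -48x - 4
order-4 term: -24
the series for exp(2D) f terminates at order 4
exp(2D) f = -(3/2)x^4 - (25/2)x^3 - 39x^2 - 47x - 31/2


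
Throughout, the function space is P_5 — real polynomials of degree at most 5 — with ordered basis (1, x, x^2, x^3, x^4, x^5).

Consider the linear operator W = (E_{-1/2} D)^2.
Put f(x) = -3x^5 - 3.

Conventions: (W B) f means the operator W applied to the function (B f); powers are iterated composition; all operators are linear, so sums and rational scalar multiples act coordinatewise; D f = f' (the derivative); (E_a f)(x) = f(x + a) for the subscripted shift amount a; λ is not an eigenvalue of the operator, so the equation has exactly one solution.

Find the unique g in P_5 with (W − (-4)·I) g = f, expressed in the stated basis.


write g with unknown coordinates in the stated basis and equate coefficients in (W − (-4)·I) g = f
solving from the highest basis element down gives g = -(3/4)x^5 + (15/4)x^3 - (45/4)x^2 + (45/8)x + 27/4
check: W g = -15x^3 + 45x^2 - (45/2)x - 30
so W g − (-4)·g = -3x^5 - 3 = f ✓

the result is g(x) = -(3/4)x^5 + (15/4)x^3 - (45/4)x^2 + (45/8)x + 27/4


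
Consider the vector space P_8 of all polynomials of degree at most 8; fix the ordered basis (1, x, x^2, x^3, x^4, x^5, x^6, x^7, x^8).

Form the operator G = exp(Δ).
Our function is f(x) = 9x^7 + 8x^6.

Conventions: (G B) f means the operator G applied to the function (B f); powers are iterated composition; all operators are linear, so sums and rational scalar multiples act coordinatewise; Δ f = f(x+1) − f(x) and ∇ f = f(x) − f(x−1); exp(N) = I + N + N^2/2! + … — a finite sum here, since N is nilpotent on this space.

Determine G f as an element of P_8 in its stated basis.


g(x) = 9x^7 + 71x^6 + 426x^5 + 1815x^4 + 5525x^3 + 11628x^2 + 15285x + 9517

order-1 term: 63x^6 + 237x^5 + 435x^4 + 475x^3 + 309x^2 + 111x + 17
order-2 term: 189x^5 + 1065x^4 + 2685x^3 + 3675x^2 + 2673x + 815
order-3 term: 315x^4 + 2050x^3 + 5445x^2 + 6870x + 3429
order-4 term: 315x^3 + 2010x^2 + 4575x + 3670
order-5 term: 189x^2 + 993x + 1380
order-6 term: 63x + 197
order-7 term: 9
the series for exp(Δ) f terminates at order 7
exp(Δ) f = 9x^7 + 71x^6 + 426x^5 + 1815x^4 + 5525x^3 + 11628x^2 + 15285x + 9517


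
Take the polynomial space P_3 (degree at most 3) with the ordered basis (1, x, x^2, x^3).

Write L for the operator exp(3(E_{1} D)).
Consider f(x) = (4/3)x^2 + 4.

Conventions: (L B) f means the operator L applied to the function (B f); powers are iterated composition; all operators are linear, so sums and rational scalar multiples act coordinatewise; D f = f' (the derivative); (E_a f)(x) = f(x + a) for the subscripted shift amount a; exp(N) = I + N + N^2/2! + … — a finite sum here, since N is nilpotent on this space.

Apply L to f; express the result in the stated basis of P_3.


g(x) = (4/3)x^2 + 8x + 24

order-1 term: 8x + 8
order-2 term: 12
the series for exp(3(E_{1} D)) f terminates at order 2
exp(3(E_{1} D)) f = (4/3)x^2 + 8x + 24


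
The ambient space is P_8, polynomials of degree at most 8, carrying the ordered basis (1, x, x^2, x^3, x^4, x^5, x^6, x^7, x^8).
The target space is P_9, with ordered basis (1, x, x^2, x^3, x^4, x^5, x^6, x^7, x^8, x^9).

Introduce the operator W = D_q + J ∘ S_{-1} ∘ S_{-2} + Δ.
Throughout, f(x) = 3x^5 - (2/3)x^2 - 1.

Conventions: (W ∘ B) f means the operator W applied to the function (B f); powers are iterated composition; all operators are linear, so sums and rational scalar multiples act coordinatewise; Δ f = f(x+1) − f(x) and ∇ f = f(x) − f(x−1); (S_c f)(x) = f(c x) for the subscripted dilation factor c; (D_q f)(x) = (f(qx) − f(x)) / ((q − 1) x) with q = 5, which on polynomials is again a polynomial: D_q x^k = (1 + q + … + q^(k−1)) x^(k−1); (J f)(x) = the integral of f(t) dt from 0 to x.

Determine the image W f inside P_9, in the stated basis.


the image equals g(x) = 16x^6 + 2358x^4 + (262/9)x^3 + 30x^2 + (26/3)x + 7/3

D_q f = 2343x^4 - 4x
S_{-2} f = -96x^5 - (8/3)x^2 - 1
S_{-1} S_{-2} f = 96x^5 - (8/3)x^2 - 1
J S_{-1} S_{-2} f = 16x^6 - (8/9)x^3 - x
Δ f = 15x^4 + 30x^3 + 30x^2 + (41/3)x + 7/3
(D_q + J ∘ S_{-1} ∘ S_{-2} + Δ) f = 16x^6 + 2358x^4 + (262/9)x^3 + 30x^2 + (26/3)x + 7/3


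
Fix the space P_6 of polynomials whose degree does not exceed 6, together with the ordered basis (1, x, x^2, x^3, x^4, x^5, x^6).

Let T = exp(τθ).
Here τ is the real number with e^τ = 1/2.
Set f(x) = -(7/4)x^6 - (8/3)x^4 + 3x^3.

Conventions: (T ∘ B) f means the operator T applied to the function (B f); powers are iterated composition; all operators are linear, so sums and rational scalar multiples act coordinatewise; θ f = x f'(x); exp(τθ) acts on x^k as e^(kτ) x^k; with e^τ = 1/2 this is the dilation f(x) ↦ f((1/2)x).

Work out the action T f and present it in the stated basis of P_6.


g(x) = -(7/256)x^6 - (1/6)x^4 + (3/8)x^3

exp(τθ) x^k = e^(kτ) x^k; with e^τ = 1/2 this sends x^k to (1/2)^k x^k
x^3 ↦ 1/8 x^3
x^4 ↦ 1/16 x^4
x^6 ↦ 1/64 x^6
applying this coordinatewise to f: exp(τθ) f = -(7/256)x^6 - (1/6)x^4 + (3/8)x^3


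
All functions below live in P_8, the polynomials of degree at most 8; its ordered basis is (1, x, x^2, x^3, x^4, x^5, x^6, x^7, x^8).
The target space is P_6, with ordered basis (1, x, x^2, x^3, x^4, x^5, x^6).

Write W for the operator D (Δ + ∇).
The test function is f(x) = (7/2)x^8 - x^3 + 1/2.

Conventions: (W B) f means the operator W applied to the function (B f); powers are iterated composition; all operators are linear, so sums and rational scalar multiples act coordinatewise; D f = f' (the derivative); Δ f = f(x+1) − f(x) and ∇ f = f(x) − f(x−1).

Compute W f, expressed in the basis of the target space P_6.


the image equals g(x) = 392x^6 + 1960x^4 + 1176x^2 - 12x + 56

Δ f = 28x^7 + 98x^6 + 196x^5 + 245x^4 + 196x^3 + 95x^2 + 25x + 5/2
∇ f = 28x^7 - 98x^6 + 196x^5 - 245x^4 + 196x^3 - 101x^2 + 31x - 9/2
(Δ + ∇) f = 56x^7 + 392x^5 + 392x^3 - 6x^2 + 56x - 2
D (Δ + ∇) f = 392x^6 + 1960x^4 + 1176x^2 - 12x + 56


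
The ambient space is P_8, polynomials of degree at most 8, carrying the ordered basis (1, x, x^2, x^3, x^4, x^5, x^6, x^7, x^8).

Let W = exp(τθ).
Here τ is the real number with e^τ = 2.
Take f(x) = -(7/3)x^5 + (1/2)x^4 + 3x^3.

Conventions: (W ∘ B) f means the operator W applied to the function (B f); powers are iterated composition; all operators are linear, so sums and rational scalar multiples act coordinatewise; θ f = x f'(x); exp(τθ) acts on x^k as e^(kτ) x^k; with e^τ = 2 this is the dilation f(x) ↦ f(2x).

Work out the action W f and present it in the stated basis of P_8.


g(x) = -(224/3)x^5 + 8x^4 + 24x^3

exp(τθ) x^k = e^(kτ) x^k; with e^τ = 2 this sends x^k to 2^k x^k
x^3 ↦ 8 x^3
x^4 ↦ 16 x^4
x^5 ↦ 32 x^5
applying this coordinatewise to f: exp(τθ) f = -(224/3)x^5 + 8x^4 + 24x^3
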